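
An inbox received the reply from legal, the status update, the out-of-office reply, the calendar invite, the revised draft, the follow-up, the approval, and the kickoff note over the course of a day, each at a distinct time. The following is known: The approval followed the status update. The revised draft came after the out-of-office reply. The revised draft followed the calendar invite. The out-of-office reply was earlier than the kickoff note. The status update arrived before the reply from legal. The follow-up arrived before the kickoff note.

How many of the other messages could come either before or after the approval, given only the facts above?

Forced before the approval: the status update.
That leaves the calendar invite, the follow-up, the kickoff note, the out-of-office reply, the reply from legal, and the revised draft with no forced order relative to the approval — 6.

6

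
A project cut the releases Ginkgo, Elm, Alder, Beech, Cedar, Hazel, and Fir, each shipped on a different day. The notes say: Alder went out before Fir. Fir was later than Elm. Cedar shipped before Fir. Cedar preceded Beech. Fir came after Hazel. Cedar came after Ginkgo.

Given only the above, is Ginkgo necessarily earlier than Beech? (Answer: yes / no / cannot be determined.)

Chain the constraints: Ginkgo → Cedar → Beech. Each link is directly stated, so Ginkgo comes before Beech.

yes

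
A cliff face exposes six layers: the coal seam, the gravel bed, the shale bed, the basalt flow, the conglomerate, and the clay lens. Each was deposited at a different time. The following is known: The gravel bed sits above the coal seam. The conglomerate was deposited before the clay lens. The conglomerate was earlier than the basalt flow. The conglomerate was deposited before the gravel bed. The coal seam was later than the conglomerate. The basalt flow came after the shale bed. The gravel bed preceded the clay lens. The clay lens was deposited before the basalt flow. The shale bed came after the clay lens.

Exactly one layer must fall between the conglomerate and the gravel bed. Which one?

Tracing the constraints gives the conglomerate → the coal seam → the gravel bed, so the coal seam sits after the conglomerate and before the gravel bed.
No other layer is forced both after the conglomerate and before the gravel bed.

the coal seam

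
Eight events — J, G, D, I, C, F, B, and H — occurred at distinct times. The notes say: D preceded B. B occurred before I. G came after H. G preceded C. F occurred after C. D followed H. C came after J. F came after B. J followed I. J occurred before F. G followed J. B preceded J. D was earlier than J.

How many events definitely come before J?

4

Directly stated before J: B, D, and I.
H reaches J via H → D → J.
That's B, D, H, and I — 4 in all.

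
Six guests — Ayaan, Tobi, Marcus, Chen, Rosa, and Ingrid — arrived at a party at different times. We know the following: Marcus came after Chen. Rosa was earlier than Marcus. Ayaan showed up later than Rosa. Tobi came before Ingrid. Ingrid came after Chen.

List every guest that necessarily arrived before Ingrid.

Directly stated before Ingrid: Chen and Tobi.

Chen, Tobi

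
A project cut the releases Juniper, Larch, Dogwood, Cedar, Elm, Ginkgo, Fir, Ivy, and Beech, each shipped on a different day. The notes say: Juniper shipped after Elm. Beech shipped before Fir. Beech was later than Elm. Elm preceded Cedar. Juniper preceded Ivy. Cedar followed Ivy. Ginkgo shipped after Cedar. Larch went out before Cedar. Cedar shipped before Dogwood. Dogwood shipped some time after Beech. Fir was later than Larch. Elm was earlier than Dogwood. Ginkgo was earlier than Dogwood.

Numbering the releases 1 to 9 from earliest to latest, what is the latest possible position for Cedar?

Cedar must come before Dogwood and Ginkgo — 2 releases forced after it.
Everything else can be placed before Cedar in some valid order, so Cedar can sit as late as position 9 − 2 = 7.

7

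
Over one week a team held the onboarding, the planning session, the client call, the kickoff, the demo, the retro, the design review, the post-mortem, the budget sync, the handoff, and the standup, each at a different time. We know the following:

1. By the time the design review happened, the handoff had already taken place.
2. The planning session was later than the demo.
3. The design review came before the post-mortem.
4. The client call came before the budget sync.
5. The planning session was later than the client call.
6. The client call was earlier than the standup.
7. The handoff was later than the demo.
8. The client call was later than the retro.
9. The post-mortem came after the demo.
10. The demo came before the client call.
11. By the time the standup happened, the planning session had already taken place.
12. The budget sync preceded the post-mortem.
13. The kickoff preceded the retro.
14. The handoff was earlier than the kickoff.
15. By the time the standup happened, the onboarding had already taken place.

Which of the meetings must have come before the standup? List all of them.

Directly stated before the standup: the client call, the onboarding, and the planning session.
The demo reaches the standup via the demo → the client call → the standup.
The handoff reaches the standup via the handoff → the kickoff → the retro → the client call → the standup.
The kickoff reaches the standup via the kickoff → the retro → the client call → the standup.
Likewise the retro reaches the standup by chaining the stated constraints.

the client call, the demo, the handoff, the kickoff, the onboarding, the planning session, the retro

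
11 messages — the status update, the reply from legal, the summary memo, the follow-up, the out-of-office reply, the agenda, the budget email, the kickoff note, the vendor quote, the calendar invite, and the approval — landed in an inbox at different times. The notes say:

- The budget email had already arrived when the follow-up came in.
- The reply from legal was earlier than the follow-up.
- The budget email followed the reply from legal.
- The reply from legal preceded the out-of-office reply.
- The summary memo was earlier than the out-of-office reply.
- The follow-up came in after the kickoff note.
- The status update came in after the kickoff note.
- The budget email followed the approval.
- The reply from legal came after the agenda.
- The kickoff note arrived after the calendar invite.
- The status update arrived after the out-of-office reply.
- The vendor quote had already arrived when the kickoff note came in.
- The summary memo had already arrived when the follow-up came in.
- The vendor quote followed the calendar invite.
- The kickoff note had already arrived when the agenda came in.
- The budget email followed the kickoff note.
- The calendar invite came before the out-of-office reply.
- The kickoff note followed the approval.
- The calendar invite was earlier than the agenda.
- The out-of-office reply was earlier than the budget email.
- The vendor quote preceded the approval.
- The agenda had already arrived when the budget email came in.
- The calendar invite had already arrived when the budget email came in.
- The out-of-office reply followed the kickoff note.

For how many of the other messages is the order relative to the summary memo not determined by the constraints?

6

Forced after the summary memo: the budget email, the follow-up, the out-of-office reply, and the status update.
That leaves the agenda, the approval, the calendar invite, the kickoff note, the reply from legal, and the vendor quote with no forced order relative to the summary memo — 6.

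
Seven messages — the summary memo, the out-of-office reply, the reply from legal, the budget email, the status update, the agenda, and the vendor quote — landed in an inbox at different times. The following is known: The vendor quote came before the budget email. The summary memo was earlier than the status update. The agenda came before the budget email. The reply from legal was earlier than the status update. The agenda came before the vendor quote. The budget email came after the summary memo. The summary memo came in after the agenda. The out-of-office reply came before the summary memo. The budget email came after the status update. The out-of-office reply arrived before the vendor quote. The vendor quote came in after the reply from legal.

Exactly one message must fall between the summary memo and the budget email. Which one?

Tracing the constraints gives the summary memo → the status update → the budget email, so the status update sits after the summary memo and before the budget email.
No other message is forced both after the summary memo and before the budget email.

the status update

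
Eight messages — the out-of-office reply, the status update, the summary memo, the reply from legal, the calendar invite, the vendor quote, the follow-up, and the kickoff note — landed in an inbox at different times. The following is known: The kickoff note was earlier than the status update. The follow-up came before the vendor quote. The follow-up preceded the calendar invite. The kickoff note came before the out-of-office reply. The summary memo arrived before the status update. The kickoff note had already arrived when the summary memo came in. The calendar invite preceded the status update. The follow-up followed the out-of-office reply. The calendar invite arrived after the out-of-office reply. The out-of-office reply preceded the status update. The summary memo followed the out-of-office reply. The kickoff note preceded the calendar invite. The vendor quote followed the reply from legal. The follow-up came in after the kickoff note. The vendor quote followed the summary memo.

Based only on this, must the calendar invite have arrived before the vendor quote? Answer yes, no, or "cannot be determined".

cannot be determined

No chain of stated constraints runs from the calendar invite to the vendor quote, and none runs from the vendor quote to the calendar invite either.
So the relative order of the calendar invite and the vendor quote is not fixed by the given facts.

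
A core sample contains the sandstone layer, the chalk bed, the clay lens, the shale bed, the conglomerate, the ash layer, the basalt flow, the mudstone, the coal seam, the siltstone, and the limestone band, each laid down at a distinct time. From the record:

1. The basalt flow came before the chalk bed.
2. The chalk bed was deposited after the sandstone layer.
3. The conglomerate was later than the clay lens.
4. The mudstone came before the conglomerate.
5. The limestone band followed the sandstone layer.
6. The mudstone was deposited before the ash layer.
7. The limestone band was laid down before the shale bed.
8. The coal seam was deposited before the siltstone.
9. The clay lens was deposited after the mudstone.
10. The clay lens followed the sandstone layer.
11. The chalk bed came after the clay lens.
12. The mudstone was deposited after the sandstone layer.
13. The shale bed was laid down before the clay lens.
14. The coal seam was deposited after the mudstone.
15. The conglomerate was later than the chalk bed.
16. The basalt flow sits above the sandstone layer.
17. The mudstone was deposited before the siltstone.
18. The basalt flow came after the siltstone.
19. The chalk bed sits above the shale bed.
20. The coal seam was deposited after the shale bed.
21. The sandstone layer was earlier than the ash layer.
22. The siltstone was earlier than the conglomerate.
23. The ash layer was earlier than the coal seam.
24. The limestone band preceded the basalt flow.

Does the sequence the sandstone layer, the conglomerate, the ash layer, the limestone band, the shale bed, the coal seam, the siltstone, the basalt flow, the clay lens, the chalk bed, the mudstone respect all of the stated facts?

The constraints require the mudstone before the coal seam, but in the proposed sequence the coal seam appears ahead of the mudstone. That one violation is enough.

no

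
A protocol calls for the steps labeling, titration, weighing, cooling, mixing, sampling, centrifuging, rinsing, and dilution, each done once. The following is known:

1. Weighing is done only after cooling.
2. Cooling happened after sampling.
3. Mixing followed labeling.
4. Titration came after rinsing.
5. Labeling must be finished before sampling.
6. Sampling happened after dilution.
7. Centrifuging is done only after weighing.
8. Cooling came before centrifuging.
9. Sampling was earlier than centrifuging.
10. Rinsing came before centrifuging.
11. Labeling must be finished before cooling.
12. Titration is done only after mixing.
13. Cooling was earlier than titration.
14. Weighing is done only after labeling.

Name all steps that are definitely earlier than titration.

cooling, dilution, labeling, mixing, rinsing, sampling

Directly stated before titration: cooling, mixing, and rinsing.
Dilution reaches titration via dilution → sampling → cooling → titration.
Labeling reaches titration via labeling → cooling → titration.
Sampling reaches titration via sampling → cooling → titration.
No chain forces weighing (or any of the others) ahead of titration.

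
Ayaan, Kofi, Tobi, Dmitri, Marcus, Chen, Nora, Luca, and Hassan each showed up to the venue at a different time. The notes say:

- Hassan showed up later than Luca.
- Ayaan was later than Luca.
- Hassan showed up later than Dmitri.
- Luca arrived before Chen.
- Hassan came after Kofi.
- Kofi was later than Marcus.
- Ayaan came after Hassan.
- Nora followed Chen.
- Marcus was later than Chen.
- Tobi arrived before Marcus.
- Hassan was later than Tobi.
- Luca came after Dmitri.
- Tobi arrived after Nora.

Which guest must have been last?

Every other guest has a chain of constraints placing them before Ayaan, so Ayaan is last.

Ayaan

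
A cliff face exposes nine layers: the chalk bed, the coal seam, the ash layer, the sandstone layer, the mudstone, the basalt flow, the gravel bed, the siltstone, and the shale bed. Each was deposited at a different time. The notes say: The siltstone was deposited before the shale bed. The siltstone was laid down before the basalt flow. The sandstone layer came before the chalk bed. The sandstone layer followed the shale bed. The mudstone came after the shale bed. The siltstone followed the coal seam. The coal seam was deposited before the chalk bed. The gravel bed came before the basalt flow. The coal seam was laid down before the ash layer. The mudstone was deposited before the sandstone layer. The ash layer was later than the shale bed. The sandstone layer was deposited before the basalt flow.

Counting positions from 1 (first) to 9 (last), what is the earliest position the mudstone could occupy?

The coal seam, the shale bed, and the siltstone must all come before the mudstone — 3 forced predecessors.
Nothing else is forced ahead of the mudstone, so its earliest slot is position 3 + 1 = 4.

4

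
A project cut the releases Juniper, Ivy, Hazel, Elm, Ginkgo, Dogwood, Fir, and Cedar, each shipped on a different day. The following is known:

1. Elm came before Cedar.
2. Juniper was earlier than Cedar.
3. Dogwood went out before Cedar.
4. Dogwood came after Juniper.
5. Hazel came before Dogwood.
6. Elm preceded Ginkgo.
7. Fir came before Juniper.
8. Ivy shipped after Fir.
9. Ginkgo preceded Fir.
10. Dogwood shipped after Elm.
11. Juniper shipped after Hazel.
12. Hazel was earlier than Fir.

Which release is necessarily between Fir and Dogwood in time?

Tracing the constraints gives Fir → Juniper → Dogwood, so Juniper sits after Fir and before Dogwood.
No other release is forced both after Fir and before Dogwood.

Juniper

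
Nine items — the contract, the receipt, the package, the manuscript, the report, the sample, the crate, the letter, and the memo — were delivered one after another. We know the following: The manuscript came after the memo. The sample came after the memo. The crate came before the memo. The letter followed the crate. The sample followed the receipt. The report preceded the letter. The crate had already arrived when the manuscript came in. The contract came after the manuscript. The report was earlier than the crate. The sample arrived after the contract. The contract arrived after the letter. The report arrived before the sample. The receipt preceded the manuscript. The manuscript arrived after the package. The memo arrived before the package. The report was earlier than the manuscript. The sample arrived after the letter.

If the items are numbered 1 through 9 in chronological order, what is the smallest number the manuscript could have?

6

The crate, the memo, the package, the receipt, and the report must all come before the manuscript — 5 forced predecessors.
Nothing else is forced ahead of the manuscript, so its earliest slot is position 5 + 1 = 6.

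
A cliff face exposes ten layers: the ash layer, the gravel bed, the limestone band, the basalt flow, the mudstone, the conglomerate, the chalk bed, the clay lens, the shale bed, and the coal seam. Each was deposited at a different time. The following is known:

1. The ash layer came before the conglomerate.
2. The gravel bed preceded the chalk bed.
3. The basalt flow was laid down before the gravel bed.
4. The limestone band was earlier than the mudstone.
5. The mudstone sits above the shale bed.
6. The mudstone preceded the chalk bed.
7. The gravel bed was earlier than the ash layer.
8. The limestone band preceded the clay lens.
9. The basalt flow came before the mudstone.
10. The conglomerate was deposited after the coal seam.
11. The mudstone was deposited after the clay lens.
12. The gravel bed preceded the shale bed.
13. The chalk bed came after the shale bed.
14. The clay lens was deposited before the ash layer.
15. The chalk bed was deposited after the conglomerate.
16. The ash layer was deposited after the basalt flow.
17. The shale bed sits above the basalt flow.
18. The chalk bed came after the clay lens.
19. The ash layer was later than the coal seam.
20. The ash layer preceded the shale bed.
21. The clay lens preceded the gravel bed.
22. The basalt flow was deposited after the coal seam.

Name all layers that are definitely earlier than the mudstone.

the ash layer, the basalt flow, the clay lens, the coal seam, the gravel bed, the limestone band, the shale bed

Directly stated before the mudstone: the basalt flow, the clay lens, the limestone band, and the shale bed.
The ash layer reaches the mudstone via the ash layer → the shale bed → the mudstone.
The coal seam reaches the mudstone via the coal seam → the basalt flow → the mudstone.
The gravel bed reaches the mudstone via the gravel bed → the shale bed → the mudstone.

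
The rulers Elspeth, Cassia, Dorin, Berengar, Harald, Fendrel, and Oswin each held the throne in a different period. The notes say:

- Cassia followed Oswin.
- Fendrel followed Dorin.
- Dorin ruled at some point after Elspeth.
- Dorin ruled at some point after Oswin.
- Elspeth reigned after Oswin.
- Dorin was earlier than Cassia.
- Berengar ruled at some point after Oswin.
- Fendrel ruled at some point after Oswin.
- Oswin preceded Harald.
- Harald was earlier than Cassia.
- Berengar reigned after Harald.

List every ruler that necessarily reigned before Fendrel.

Directly stated before Fendrel: Dorin and Oswin.
Elspeth reaches Fendrel via Elspeth → Dorin → Fendrel.
No chain forces Harald (or any of the others) ahead of Fendrel.

Dorin, Elspeth, Oswin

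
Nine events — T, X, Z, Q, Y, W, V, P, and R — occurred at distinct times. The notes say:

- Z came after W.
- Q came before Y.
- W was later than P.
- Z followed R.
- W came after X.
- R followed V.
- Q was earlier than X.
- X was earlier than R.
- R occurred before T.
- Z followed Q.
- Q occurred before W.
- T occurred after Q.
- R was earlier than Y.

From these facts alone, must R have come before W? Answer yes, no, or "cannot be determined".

No chain of stated constraints runs from R to W, and none runs from W to R either.
So the relative order of R and W is not fixed by the given facts.

cannot be determined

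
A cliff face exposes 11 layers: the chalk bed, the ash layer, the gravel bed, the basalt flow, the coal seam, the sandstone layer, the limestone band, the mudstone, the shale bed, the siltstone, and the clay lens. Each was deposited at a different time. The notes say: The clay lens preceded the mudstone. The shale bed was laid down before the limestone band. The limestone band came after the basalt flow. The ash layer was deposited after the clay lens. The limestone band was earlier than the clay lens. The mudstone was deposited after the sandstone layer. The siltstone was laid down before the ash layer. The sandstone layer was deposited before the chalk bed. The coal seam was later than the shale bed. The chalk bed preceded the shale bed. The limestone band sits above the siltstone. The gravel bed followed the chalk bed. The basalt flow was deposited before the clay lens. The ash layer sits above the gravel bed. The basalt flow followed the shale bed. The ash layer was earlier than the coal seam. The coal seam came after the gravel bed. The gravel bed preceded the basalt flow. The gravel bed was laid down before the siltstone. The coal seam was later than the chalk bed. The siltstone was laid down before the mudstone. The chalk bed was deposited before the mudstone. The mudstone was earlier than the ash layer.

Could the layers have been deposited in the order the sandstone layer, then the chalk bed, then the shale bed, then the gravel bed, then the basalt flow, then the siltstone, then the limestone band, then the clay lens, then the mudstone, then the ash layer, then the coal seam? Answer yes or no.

yes

Check each stated constraint against the proposed order — e.g. the shale bed is ahead of the coal seam; the chalk bed is ahead of the coal seam. Every pair is in the required order; nothing is violated.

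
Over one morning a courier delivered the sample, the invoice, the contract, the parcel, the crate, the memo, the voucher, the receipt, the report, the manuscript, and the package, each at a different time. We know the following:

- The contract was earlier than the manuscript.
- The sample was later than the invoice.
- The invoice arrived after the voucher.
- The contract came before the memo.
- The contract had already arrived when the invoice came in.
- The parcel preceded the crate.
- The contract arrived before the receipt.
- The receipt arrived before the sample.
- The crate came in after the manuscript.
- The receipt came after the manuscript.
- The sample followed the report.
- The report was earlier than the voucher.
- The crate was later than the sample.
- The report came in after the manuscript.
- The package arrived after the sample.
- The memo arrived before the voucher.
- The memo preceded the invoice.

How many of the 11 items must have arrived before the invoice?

5

Directly stated before the invoice: the contract, the memo, and the voucher.
The manuscript reaches the invoice via the manuscript → the report → the voucher → the invoice.
The report reaches the invoice via the report → the voucher → the invoice.
No chain forces the receipt (or any of the others) ahead of the invoice.
That's the contract, the manuscript, the memo, the report, and the voucher — 5 in all.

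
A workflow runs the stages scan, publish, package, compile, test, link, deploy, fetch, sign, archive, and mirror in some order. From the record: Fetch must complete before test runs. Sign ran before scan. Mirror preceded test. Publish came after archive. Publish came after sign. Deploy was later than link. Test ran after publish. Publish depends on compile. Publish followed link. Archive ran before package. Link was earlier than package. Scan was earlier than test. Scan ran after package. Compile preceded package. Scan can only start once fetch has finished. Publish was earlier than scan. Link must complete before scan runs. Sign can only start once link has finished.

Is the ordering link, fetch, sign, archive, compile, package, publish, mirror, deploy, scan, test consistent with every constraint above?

Check each stated constraint against the proposed order — e.g. link is ahead of scan; fetch is ahead of test. Every pair is in the required order; nothing is violated.

yes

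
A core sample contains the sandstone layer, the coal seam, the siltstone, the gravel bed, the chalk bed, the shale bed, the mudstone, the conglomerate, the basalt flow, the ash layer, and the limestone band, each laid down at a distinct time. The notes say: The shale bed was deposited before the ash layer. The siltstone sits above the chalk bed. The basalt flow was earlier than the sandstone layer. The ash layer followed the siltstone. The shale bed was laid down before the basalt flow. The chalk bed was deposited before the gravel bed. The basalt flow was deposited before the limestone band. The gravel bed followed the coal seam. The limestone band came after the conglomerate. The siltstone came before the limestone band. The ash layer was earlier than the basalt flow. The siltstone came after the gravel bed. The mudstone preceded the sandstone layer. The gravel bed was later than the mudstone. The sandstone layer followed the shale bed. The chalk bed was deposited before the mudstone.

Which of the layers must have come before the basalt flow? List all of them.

the ash layer, the chalk bed, the coal seam, the gravel bed, the mudstone, the shale bed, the siltstone

Directly stated before the basalt flow: the ash layer and the shale bed.
The chalk bed reaches the basalt flow via the chalk bed → the siltstone → the ash layer → the basalt flow.
The coal seam reaches the basalt flow via the coal seam → the gravel bed → the siltstone → the ash layer → the basalt flow.
The gravel bed reaches the basalt flow via the gravel bed → the siltstone → the ash layer → the basalt flow.
Likewise the mudstone and the siltstone each reach the basalt flow by chaining the stated constraints.
No chain forces the sandstone layer (or any of the others) ahead of the basalt flow.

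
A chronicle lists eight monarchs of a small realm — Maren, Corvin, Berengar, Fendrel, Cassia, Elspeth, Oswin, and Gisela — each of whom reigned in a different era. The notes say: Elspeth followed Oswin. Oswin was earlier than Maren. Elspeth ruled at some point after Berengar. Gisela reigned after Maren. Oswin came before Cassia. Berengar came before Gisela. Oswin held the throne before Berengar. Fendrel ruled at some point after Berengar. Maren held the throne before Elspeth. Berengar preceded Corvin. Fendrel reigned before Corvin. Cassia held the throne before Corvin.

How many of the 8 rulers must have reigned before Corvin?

Directly stated before Corvin: Berengar, Cassia, and Fendrel.
Oswin reaches Corvin via Oswin → Cassia → Corvin.
No chain forces Maren (or any of the others) ahead of Corvin.
That's Berengar, Cassia, Fendrel, and Oswin — 4 in all.

4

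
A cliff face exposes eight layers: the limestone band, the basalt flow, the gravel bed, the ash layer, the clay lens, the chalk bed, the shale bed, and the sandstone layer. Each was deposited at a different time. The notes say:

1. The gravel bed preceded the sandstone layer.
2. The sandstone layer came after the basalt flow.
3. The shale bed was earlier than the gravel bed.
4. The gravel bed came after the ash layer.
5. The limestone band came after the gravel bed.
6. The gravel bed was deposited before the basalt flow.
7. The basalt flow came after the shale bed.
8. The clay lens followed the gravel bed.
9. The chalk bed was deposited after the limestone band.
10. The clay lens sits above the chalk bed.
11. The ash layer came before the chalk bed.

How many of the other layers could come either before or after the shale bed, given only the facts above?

Forced after the shale bed: the basalt flow, the chalk bed, the clay lens, the gravel bed, the limestone band, and the sandstone layer.
That leaves the ash layer with no forced order relative to the shale bed — 1.

1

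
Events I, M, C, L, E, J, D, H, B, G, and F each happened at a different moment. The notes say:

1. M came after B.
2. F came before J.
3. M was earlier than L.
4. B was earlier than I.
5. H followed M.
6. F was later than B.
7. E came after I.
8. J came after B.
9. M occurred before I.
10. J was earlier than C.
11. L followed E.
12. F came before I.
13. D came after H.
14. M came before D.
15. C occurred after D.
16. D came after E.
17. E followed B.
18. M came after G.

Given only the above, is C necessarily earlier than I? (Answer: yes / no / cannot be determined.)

Tracing the constraints gives I → E → D → C, so I must come before C.
That means C cannot be before I.

no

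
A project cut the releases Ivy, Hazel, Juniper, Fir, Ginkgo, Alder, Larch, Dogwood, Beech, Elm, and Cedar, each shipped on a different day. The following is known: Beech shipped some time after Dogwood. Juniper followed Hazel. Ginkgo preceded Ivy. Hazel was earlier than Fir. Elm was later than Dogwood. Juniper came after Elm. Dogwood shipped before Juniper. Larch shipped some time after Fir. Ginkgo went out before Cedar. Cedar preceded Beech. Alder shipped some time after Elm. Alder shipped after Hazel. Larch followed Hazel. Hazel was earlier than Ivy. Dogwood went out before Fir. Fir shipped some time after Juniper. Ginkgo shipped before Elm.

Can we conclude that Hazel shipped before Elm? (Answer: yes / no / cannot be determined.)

cannot be determined

No chain of stated constraints runs from Hazel to Elm, and none runs from Elm to Hazel either.
So the relative order of Hazel and Elm is not fixed by the given facts.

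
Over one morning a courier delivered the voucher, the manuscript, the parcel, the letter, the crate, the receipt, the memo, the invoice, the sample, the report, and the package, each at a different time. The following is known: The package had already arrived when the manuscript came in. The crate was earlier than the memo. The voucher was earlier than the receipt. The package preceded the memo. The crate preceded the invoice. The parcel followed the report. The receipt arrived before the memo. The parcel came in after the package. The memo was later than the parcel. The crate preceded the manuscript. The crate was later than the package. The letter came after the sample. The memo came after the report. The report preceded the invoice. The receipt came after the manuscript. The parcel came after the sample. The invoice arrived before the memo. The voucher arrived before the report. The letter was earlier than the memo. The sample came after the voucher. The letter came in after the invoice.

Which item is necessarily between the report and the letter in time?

Tracing the constraints gives the report → the invoice → the letter, so the invoice sits after the report and before the letter.
No other item is forced both after the report and before the letter.

the invoice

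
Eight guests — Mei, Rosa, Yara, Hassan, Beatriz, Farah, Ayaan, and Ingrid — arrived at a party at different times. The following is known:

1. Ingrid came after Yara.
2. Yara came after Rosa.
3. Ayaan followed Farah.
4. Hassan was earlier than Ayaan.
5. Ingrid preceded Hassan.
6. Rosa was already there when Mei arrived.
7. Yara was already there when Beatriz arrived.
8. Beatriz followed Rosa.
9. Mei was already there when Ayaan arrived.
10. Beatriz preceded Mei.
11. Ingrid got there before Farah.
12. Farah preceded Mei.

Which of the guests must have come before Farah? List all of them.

Ingrid, Rosa, Yara

Directly stated before Farah: Ingrid.
Rosa reaches Farah via Rosa → Yara → Ingrid → Farah.
Yara reaches Farah via Yara → Ingrid → Farah.
No chain forces Ayaan (or any of the others) ahead of Farah.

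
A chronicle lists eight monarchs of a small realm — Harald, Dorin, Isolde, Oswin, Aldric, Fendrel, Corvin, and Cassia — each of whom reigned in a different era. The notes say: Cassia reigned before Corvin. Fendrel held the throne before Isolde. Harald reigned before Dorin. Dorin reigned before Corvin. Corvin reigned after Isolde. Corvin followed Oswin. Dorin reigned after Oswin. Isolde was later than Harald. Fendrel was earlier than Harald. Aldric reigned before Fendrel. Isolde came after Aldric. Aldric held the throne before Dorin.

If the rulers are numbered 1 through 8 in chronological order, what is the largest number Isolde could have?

7

Isolde must come before Corvin — 1 ruler forced after them.
Everything else can be placed before Isolde in some valid order, so Isolde can sit as late as position 8 − 1 = 7.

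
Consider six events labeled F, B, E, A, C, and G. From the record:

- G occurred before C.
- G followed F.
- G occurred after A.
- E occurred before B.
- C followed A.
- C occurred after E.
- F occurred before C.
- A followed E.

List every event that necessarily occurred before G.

Directly stated before G: A and F.
E reaches G via E → A → G.

A, E, F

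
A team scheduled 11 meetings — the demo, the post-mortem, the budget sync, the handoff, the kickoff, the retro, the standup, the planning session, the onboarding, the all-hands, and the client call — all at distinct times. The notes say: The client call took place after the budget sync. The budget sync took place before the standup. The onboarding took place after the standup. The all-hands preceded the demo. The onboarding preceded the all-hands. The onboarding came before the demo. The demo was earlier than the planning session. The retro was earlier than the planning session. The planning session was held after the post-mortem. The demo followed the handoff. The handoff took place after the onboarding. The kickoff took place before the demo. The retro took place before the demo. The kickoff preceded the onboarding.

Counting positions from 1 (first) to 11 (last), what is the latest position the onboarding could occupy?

The onboarding must come before the all-hands, the demo, the handoff, and the planning session — 4 meetings forced after it.
Everything else can be placed before the onboarding in some valid order, so the onboarding can sit as late as position 11 − 4 = 7.

7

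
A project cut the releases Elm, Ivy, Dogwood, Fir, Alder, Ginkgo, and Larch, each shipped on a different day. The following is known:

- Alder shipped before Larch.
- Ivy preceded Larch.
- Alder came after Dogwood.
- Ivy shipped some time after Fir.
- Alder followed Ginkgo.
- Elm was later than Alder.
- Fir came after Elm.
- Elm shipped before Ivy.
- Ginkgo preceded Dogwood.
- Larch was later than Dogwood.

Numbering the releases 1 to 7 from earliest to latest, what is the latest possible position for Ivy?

Ivy must come before Larch — 1 release forced after it.
Everything else can be placed before Ivy in some valid order, so Ivy can sit as late as position 7 − 1 = 6.

6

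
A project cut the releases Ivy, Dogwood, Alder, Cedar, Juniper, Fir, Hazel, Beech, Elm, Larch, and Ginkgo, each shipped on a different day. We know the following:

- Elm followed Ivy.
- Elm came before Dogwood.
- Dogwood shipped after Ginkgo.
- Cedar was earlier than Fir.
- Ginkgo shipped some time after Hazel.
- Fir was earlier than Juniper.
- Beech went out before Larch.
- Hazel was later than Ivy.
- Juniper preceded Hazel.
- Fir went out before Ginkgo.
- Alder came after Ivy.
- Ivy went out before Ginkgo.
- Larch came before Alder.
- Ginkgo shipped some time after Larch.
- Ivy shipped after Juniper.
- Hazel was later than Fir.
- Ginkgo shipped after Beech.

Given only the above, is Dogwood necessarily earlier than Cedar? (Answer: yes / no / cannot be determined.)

Tracing the constraints gives Cedar → Fir → Ginkgo → Dogwood, so Cedar must come before Dogwood.
That means Dogwood cannot be before Cedar.

no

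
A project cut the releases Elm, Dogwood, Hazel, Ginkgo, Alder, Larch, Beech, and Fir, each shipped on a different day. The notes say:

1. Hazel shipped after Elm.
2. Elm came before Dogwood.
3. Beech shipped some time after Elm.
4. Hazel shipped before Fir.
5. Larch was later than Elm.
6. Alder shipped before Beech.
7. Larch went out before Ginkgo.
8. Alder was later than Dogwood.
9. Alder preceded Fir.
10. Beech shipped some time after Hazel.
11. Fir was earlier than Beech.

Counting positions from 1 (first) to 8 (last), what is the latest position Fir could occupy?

Fir must come before Beech — 1 release forced after it.
Everything else can be placed before Fir in some valid order, so Fir can sit as late as position 8 − 1 = 7.

7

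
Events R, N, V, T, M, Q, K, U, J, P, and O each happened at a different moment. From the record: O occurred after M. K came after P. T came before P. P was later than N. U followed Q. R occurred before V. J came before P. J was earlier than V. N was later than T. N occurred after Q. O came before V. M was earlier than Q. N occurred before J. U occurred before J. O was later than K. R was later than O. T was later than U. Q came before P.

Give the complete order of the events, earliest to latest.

The constraints fix every adjacent pair, so only one ordering works:
M → Q → U → T → N → J → P → K → O → R → V.

M, Q, U, T, N, J, P, K, O, R, V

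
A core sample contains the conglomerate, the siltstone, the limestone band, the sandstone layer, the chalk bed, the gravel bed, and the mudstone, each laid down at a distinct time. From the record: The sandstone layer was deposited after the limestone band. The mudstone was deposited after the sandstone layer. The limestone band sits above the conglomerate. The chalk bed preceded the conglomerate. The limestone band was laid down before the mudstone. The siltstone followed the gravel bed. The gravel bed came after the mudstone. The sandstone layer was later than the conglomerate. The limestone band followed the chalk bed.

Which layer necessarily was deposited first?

The chalk bed has a chain of constraints placing it before every other layer, so the chalk bed must be first.

the chalk bed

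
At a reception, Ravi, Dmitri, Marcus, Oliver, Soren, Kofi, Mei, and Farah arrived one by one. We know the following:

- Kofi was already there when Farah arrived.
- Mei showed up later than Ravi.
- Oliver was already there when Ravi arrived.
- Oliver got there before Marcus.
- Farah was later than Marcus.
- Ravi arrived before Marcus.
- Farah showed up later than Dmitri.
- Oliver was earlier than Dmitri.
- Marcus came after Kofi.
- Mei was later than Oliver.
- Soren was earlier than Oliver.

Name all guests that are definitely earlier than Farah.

Dmitri, Kofi, Marcus, Oliver, Ravi, Soren

Directly stated before Farah: Dmitri, Kofi, and Marcus.
Oliver reaches Farah via Oliver → Marcus → Farah.
Ravi reaches Farah via Ravi → Marcus → Farah.
Soren reaches Farah via Soren → Oliver → Marcus → Farah.
No chain forces Mei ahead of Farah.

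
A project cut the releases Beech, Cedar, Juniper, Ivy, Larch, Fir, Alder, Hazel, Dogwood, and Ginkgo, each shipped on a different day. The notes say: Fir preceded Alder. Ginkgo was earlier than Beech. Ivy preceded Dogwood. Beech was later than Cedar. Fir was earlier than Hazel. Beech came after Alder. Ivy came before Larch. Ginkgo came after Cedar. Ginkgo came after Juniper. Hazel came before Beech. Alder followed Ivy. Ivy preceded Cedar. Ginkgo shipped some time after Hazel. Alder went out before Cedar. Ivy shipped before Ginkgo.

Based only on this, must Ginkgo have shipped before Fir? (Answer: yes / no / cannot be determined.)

no

Tracing the constraints gives Fir → Hazel → Ginkgo, so Fir must come before Ginkgo.
That means Ginkgo cannot be before Fir.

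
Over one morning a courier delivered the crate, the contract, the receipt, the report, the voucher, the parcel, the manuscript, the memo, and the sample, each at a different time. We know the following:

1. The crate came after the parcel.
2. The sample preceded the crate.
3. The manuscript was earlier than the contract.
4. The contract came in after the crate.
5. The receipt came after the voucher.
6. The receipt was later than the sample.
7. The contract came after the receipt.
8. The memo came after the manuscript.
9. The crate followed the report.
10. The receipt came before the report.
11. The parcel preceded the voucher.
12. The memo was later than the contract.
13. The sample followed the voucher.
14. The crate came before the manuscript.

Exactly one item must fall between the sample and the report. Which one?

Tracing the constraints gives the sample → the receipt → the report, so the receipt sits after the sample and before the report.
No other item is forced both after the sample and before the report.

the receipt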